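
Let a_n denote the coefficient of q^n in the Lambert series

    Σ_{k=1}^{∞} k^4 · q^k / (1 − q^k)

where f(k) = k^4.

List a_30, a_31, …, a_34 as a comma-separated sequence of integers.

n=30: 1·30 2·15 3·10 5·6 6·5 10·3 15·2 30·1  f→[1+16+81+625+1296+10000+50625+810000]=872644
n=31: 1·31 31·1  f→[1+923521]=923522
n=32: 32·1 16·2 8·4 4·8 2·16 1·32  f→[1048576+65536+4096+256+16+1]=1118481
[q^33] f(1)=1,f(3)=81,f(11)=14641,f(33)=1185921 ⇒ 1200644
[q^34] f(1)=1,f(2)=16,f(17)=83521,f(34)=1336336 ⇒ 1419874

872644, 923522, 1118481, 1200644, 1419874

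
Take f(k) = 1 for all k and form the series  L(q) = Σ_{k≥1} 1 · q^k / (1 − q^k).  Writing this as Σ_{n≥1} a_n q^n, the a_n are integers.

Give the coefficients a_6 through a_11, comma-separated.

d|6:{6,3,2,1}  Σf=1+1+1+1=4
q^7  k|7↦f(k): 1:1 7:1  a_7=2
q^8  k|8↦f(k): 1:1 2:1 4:1 8:1  a_8=4
q^9  k|9↦f(k): 9:1 3:1 1:1  a_9=3
[q^10] f(10)=1,f(5)=1,f(2)=1,f(1)=1 ⇒ 4
d|11:{11,1}  Σf=1+1=2

4, 2, 4, 3, 4, 2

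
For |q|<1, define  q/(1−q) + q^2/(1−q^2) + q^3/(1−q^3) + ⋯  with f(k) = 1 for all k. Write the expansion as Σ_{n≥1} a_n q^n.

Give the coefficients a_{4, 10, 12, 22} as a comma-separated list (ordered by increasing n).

n=4: 4·1 2·2 1·4  f→[1+1+1]=3
q^10  k|10↦f(k): 10:1 5:1 2:1 1:1  a_10=4
n=12: 12·1 6·2 4·3 3·4 2·6 1·12  f→[1+1+1+1+1+1]=6
n=22: 22·1 11·2 2·11 1·22  f→[1+1+1+1]=4

3, 4, 6, 4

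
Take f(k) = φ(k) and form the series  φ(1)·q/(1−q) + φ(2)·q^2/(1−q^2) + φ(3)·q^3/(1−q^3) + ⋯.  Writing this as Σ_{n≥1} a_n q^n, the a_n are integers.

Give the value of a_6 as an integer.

n=6: 1·6 2·3 3·2 6·1  φ→[1+1+2+2]=6

a_6 = 6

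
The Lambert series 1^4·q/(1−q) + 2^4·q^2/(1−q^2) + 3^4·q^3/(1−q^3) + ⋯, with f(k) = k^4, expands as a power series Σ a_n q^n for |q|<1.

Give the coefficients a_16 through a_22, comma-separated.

69905, 83522, 112931, 130322, 170898, 196964, 248914

q^16  k|16↦f(k): 16:65536 8:4096 4:256 2:16 1:1  a_16=69905
n=17: 1·17 17·1  f→[1+83521]=83522
q^18  k|18↦f(k): 18:104976 9:6561 6:1296 3:81 2:16 1:1  a_18=112931
d|19:{19,1}  Σf=130321+1=130322
d|20:{1,2,4,5,10,20}  Σf=1+16+256+625+10000+160000=170898
[q^21] f(1)=1,f(3)=81,f(7)=2401,f(21)=194481 ⇒ 196964
d|22:{1,2,11,22}  Σf=1+16+14641+234256=248914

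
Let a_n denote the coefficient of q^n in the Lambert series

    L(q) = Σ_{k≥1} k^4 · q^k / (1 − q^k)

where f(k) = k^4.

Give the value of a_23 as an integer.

q^23  k|23↦f(k): 1:1 23:279841  a_23=279842

a_23 = 279842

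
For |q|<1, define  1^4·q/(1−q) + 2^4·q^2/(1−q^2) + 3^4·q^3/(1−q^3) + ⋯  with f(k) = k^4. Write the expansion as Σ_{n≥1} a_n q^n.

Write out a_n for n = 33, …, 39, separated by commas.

1200644, 1419874, 1503652, 1813539, 1874162, 2215474, 2342084

[q^33] f(1)=1,f(3)=81,f(11)=14641,f(33)=1185921 ⇒ 1200644
q^34  k|34↦f(k): 1:1 2:16 17:83521 34:1336336  a_34=1419874
n=35: 1·35 5·7 7·5 35·1  f→[1+625+2401+1500625]=1503652
q^36  k|36↦f(k): 1:1 2:16 3:81 4:256 6:1296 9:6561 12:20736 18:104976 36:1679616  a_36=1813539
q^37  k|37↦f(k): 37:1874161 1:1  a_37=1874162
[q^38] f(38)=2085136,f(19)=130321,f(2)=16,f(1)=1 ⇒ 2215474
[q^39] f(1)=1,f(3)=81,f(13)=28561,f(39)=2313441 ⇒ 2342084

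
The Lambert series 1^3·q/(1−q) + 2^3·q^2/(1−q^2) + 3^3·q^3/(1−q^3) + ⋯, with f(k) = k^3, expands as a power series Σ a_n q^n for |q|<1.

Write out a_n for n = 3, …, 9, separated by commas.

28, 73, 126, 252, 344, 585, 757

n=3: 3·1 1·3  f→[27+1]=28
[q^4] f(1)=1,f(2)=8,f(4)=64 ⇒ 73
d|5:{5,1}  Σf=125+1=126
n=6: 6·1 3·2 2·3 1·6  f→[216+27+8+1]=252
n=7: 7·1 1·7  f→[343+1]=344
q^8  k|8↦f(k): 1:1 2:8 4:64 8:512  a_8=585
n=9: 1·9 3·3 9·1  f→[1+27+729]=757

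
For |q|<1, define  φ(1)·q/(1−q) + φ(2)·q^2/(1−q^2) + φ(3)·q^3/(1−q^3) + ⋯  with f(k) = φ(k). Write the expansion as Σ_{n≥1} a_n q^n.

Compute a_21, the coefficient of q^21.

q^21  k|21↦φ(k): 1:1 3:2 7:6 21:12  a_21=21

a_21 = 21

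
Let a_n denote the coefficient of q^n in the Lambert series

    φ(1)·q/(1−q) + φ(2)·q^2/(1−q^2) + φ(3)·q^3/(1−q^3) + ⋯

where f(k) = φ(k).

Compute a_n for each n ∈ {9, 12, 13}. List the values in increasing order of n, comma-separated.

q^9  k|9↦φ(k): 1:1 3:2 9:6  a_9=9
d|12:{1,2,3,4,6,12}  Σφ=1+1+2+2+2+4=12
q^13  k|13↦φ(k): 13:12 1:1  a_13=13

9, 12, 13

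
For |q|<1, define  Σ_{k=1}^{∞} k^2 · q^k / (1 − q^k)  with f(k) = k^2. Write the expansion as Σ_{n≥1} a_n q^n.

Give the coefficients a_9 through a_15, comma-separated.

91, 130, 122, 210, 170, 250, 260

n=9: 9·1 3·3 1·9  f→[81+9+1]=91
[q^10] f(10)=100,f(5)=25,f(2)=4,f(1)=1 ⇒ 130
d|11:{11,1}  Σf=121+1=122
q^12  k|12↦f(k): 1:1 2:4 3:9 4:16 6:36 12:144  a_12=210
d|13:{13,1}  Σf=169+1=170
d|14:{14,7,2,1}  Σf=196+49+4+1=250
q^15  k|15↦f(k): 15:225 5:25 3:9 1:1  a_15=260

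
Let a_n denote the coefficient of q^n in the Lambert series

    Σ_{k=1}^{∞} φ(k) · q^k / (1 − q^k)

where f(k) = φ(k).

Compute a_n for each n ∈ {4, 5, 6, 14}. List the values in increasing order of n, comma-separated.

[q^4] φ(1)=1,φ(2)=1,φ(4)=2 ⇒ 4
d|5:{5,1}  Σφ=4+1=5
n=6: 6·1 3·2 2·3 1·6  φ→[2+2+1+1]=6
d|14:{1,2,7,14}  Σφ=1+1+6+6=14

4, 5, 6, 14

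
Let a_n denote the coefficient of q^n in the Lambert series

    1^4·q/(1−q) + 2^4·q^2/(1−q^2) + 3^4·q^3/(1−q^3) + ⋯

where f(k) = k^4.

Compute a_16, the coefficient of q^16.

d|16:{16,8,4,2,1}  Σf=65536+4096+256+16+1=69905

a_16 = 69905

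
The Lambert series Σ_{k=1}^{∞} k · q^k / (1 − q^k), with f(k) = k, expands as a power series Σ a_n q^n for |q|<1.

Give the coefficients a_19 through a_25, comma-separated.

[q^19] f(19)=19,f(1)=1 ⇒ 20
d|20:{20,10,5,4,2,1}  Σf=20+10+5+4+2+1=42
d|21:{1,3,7,21}  Σf=1+3+7+21=32
n=22: 1·22 2·11 11·2 22·1  f→[1+2+11+22]=36
[q^23] f(23)=23,f(1)=1 ⇒ 24
[q^24] f(24)=24,f(12)=12,f(8)=8,f(6)=6,f(4)=4,f(3)=3,f(2)=2,f(1)=1 ⇒ 60
q^25  k|25↦f(k): 1:1 5:5 25:25  a_25=31

20, 42, 32, 36, 24, 60, 31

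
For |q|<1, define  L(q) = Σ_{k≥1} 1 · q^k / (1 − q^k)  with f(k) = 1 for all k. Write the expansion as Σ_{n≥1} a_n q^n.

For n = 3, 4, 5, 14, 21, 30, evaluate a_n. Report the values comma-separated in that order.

2, 3, 2, 4, 4, 8

d|3:{3,1}  Σf=1+1=2
d|4:{1,2,4}  Σf=1+1+1=3
n=5: 1·5 5·1  f→[1+1]=2
[q^14] f(14)=1,f(7)=1,f(2)=1,f(1)=1 ⇒ 4
n=21: 21·1 7·3 3·7 1·21  f→[1+1+1+1]=4
d|30:{30,15,10,6,5,3,2,1}  Σf=1+1+1+1+1+1+1+1=8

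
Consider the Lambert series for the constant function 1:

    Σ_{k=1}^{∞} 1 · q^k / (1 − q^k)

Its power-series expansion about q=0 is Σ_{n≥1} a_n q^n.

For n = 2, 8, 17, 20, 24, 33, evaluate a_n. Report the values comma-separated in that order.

2, 4, 2, 6, 8, 4

d|2:{1,2}  Σf=1+1=2
d|8:{8,4,2,1}  Σf=1+1+1+1=4
d|17:{17,1}  Σf=1+1=2
n=20: 1·20 2·10 4·5 5·4 10·2 20·1  f→[1+1+1+1+1+1]=6
d|24:{1,2,3,4,6,8,12,24}  Σf=1+1+1+1+1+1+1+1=8
n=33: 33·1 11·3 3·11 1·33  f→[1+1+1+1]=4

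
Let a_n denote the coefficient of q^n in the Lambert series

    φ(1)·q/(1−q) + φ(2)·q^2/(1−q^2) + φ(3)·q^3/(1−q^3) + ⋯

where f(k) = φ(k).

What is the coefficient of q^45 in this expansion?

[q^45] φ(1)=1,φ(3)=2,φ(5)=4,φ(9)=6,φ(15)=8,φ(45)=24 ⇒ 45

a_45 = 45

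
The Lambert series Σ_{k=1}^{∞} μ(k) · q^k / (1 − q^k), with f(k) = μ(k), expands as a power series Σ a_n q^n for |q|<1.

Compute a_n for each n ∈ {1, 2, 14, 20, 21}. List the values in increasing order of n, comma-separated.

1, 0, 0, 0, 0

q^1  k|1↦μ(k): 1:1  a_1=1
n=2: 1·2 2·1  μ→[1+(-1)]=0
d|14:{14,7,2,1}  Σμ=1+(-1)+(-1)+1=0
[q^20] μ(1)=1,μ(2)=-1,μ(4)=0,μ(5)=-1,μ(10)=1,μ(20)=0 ⇒ 0
[q^21] μ(1)=1,μ(3)=-1,μ(7)=-1,μ(21)=1 ⇒ 0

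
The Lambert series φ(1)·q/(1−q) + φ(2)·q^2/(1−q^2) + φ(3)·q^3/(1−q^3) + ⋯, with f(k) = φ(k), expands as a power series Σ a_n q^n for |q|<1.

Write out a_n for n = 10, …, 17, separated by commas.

[q^10] φ(1)=1,φ(2)=1,φ(5)=4,φ(10)=4 ⇒ 10
n=11: 1·11 11·1  φ→[1+10]=11
d|12:{1,2,3,4,6,12}  Σφ=1+1+2+2+2+4=12
d|13:{1,13}  Σφ=1+12=13
q^14  k|14↦φ(k): 1:1 2:1 7:6 14:6  a_14=14
[q^15] φ(1)=1,φ(3)=2,φ(5)=4,φ(15)=8 ⇒ 15
q^16  k|16↦φ(k): 1:1 2:1 4:2 8:4 16:8  a_16=16
d|17:{17,1}  Σφ=16+1=17

10, 11, 12, 13, 14, 15, 16, 17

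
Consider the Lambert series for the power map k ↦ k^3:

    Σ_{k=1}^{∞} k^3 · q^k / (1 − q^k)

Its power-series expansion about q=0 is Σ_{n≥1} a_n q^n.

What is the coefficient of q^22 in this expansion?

n=22: 1·22 2·11 11·2 22·1  f→[1+8+1331+10648]=11988

a_22 = 11988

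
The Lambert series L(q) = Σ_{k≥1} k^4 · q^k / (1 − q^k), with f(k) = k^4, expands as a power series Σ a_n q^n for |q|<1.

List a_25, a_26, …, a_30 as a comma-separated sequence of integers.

391251, 485554, 538084, 655746, 707282, 872644

d|25:{25,5,1}  Σf=390625+625+1=391251
n=26: 26·1 13·2 2·13 1·26  f→[456976+28561+16+1]=485554
d|27:{1,3,9,27}  Σf=1+81+6561+531441=538084
[q^28] f(1)=1,f(2)=16,f(4)=256,f(7)=2401,f(14)=38416,f(28)=614656 ⇒ 655746
[q^29] f(29)=707281,f(1)=1 ⇒ 707282
d|30:{1,2,3,5,6,10,15,30}  Σf=1+16+81+625+1296+10000+50625+810000=872644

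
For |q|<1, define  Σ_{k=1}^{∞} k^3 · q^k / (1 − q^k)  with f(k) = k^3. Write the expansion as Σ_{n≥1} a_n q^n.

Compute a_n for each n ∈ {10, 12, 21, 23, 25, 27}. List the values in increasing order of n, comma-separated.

1134, 2044, 9632, 12168, 15751, 20440

q^10  k|10↦f(k): 1:1 2:8 5:125 10:1000  a_10=1134
[q^12] f(1)=1,f(2)=8,f(3)=27,f(4)=64,f(6)=216,f(12)=1728 ⇒ 2044
q^21  k|21↦f(k): 21:9261 7:343 3:27 1:1  a_21=9632
n=23: 1·23 23·1  f→[1+12167]=12168
q^25  k|25↦f(k): 25:15625 5:125 1:1  a_25=15751
q^27  k|27↦f(k): 27:19683 9:729 3:27 1:1  a_27=20440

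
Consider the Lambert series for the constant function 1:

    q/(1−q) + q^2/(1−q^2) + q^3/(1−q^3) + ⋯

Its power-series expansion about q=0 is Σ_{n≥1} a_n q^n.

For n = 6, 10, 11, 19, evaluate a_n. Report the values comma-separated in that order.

4, 4, 2, 2

d|6:{1,2,3,6}  Σf=1+1+1+1=4
n=10: 1·10 2·5 5·2 10·1  f→[1+1+1+1]=4
[q^11] f(11)=1,f(1)=1 ⇒ 2
q^19  k|19↦f(k): 19:1 1:1  a_19=2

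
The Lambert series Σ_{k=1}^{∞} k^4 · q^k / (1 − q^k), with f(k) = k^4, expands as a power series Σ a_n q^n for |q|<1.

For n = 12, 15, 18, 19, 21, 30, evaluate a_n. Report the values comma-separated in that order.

22386, 51332, 112931, 130322, 196964, 872644

d|12:{1,2,3,4,6,12}  Σf=1+16+81+256+1296+20736=22386
[q^15] f(15)=50625,f(5)=625,f(3)=81,f(1)=1 ⇒ 51332
n=18: 18·1 9·2 6·3 3·6 2·9 1·18  f→[104976+6561+1296+81+16+1]=112931
[q^19] f(1)=1,f(19)=130321 ⇒ 130322
n=21: 21·1 7·3 3·7 1·21  f→[194481+2401+81+1]=196964
d|30:{30,15,10,6,5,3,2,1}  Σf=810000+50625+10000+1296+625+81+16+1=872644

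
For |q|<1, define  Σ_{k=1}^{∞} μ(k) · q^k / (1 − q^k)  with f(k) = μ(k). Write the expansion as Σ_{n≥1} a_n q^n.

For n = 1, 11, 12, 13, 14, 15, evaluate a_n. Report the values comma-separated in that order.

n=1: 1·1  μ→[1]=1
q^11  k|11↦μ(k): 11:-1 1:1  a_11=0
d|12:{1,2,3,4,6,12}  Σμ=1+(-1)+(-1)+0+1+0=0
d|13:{1,13}  Σμ=1+(-1)=0
d|14:{1,2,7,14}  Σμ=1+(-1)+(-1)+1=0
d|15:{15,5,3,1}  Σμ=1+(-1)+(-1)+1=0

1, 0, 0, 0, 0, 0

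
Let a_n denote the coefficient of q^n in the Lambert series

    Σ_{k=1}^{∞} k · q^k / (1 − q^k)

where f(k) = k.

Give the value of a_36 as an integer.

[q^36] f(36)=36,f(18)=18,f(12)=12,f(9)=9,f(6)=6,f(4)=4,f(3)=3,f(2)=2,f(1)=1 ⇒ 91

a_36 = 91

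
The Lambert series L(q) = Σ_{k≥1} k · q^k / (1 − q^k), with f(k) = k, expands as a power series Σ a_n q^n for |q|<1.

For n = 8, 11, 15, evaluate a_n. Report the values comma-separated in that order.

15, 12, 24

q^8  k|8↦f(k): 1:1 2:2 4:4 8:8  a_8=15
d|11:{1,11}  Σf=1+11=12
[q^15] f(1)=1,f(3)=3,f(5)=5,f(15)=15 ⇒ 24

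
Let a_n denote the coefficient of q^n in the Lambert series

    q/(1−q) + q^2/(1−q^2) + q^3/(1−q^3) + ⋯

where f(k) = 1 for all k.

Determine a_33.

a_33 = 4

[q^33] f(1)=1,f(3)=1,f(11)=1,f(33)=1 ⇒ 4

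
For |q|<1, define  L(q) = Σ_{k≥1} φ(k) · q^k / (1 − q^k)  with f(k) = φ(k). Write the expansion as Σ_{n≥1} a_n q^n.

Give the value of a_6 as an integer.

n=6: 6·1 3·2 2·3 1·6  φ→[2+2+1+1]=6

a_6 = 6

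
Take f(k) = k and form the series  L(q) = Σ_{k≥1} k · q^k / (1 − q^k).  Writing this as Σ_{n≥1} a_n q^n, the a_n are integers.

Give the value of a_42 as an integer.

a_42 = 96

d|42:{1,2,3,6,7,14,21,42}  Σf=1+2+3+6+7+14+21+42=96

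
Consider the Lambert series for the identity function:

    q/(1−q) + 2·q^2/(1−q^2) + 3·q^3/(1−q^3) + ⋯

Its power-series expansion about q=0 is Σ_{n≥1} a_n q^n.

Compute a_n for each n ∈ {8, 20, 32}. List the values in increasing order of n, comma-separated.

15, 42, 63

q^8  k|8↦f(k): 8:8 4:4 2:2 1:1  a_8=15
q^20  k|20↦f(k): 20:20 10:10 5:5 4:4 2:2 1:1  a_20=42
q^32  k|32↦f(k): 1:1 2:2 4:4 8:8 16:16 32:32  a_32=63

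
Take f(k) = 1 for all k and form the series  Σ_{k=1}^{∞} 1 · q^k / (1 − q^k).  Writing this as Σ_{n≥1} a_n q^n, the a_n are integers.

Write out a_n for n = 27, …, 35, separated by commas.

n=27: 1·27 3·9 9·3 27·1  f→[1+1+1+1]=4
d|28:{28,14,7,4,2,1}  Σf=1+1+1+1+1+1=6
n=29: 29·1 1·29  f→[1+1]=2
q^30  k|30↦f(k): 1:1 2:1 3:1 5:1 6:1 10:1 15:1 30:1  a_30=8
d|31:{1,31}  Σf=1+1=2
n=32: 1·32 2·16 4·8 8·4 16·2 32·1  f→[1+1+1+1+1+1]=6
n=33: 33·1 11·3 3·11 1·33  f→[1+1+1+1]=4
d|34:{1,2,17,34}  Σf=1+1+1+1=4
n=35: 1·35 5·7 7·5 35·1  f→[1+1+1+1]=4

4, 6, 2, 8, 2, 6, 4, 4, 4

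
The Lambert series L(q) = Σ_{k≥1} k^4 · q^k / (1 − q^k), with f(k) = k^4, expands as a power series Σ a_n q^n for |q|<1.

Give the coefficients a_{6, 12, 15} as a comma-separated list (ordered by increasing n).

1394, 22386, 51332

d|6:{1,2,3,6}  Σf=1+16+81+1296=1394
q^12  k|12↦f(k): 1:1 2:16 3:81 4:256 6:1296 12:20736  a_12=22386
d|15:{15,5,3,1}  Σf=50625+625+81+1=51332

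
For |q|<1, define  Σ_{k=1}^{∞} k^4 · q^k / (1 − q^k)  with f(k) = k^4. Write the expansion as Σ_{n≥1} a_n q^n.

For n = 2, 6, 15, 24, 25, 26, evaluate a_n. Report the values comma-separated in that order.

17, 1394, 51332, 358258, 391251, 485554

q^2  k|2↦f(k): 1:1 2:16  a_2=17
n=6: 1·6 2·3 3·2 6·1  f→[1+16+81+1296]=1394
[q^15] f(1)=1,f(3)=81,f(5)=625,f(15)=50625 ⇒ 51332
n=24: 24·1 12·2 8·3 6·4 4·6 3·8 2·12 1·24  f→[331776+20736+4096+1296+256+81+16+1]=358258
d|25:{1,5,25}  Σf=1+625+390625=391251
n=26: 26·1 13·2 2·13 1·26  f→[456976+28561+16+1]=485554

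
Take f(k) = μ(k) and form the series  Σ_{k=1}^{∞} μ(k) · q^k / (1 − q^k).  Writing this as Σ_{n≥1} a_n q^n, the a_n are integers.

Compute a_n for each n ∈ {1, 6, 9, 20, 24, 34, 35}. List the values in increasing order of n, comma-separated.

d|1:{1}  Σμ=1=1
[q^6] μ(6)=1,μ(3)=-1,μ(2)=-1,μ(1)=1 ⇒ 0
q^9  k|9↦μ(k): 1:1 3:-1 9:0  a_9=0
q^20  k|20↦μ(k): 1:1 2:-1 4:0 5:-1 10:1 20:0  a_20=0
q^24  k|24↦μ(k): 1:1 2:-1 3:-1 4:0 6:1 8:0 12:0 24:0  a_24=0
[q^34] μ(1)=1,μ(2)=-1,μ(17)=-1,μ(34)=1 ⇒ 0
n=35: 35·1 7·5 5·7 1·35  μ→[1+(-1)+(-1)+1]=0

1, 0, 0, 0, 0, 0, 0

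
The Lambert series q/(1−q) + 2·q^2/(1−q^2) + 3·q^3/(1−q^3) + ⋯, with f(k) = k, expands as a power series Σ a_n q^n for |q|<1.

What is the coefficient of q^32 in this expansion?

a_32 = 63

d|32:{32,16,8,4,2,1}  Σf=32+16+8+4+2+1=63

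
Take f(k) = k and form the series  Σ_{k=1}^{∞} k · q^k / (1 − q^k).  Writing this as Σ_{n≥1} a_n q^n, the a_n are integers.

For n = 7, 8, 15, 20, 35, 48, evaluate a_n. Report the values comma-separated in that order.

[q^7] f(7)=7,f(1)=1 ⇒ 8
d|8:{1,2,4,8}  Σf=1+2+4+8=15
n=15: 15·1 5·3 3·5 1·15  f→[15+5+3+1]=24
d|20:{20,10,5,4,2,1}  Σf=20+10+5+4+2+1=42
d|35:{35,7,5,1}  Σf=35+7+5+1=48
q^48  k|48↦f(k): 48:48 24:24 16:16 12:12 8:8 6:6 4:4 3:3 2:2 1:1  a_48=124

8, 15, 24, 42, 48, 124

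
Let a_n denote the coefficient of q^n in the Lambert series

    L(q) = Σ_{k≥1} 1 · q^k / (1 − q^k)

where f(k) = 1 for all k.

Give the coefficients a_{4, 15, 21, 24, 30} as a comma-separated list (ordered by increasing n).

3, 4, 4, 8, 8

q^4  k|4↦f(k): 4:1 2:1 1:1  a_4=3
d|15:{15,5,3,1}  Σf=1+1+1+1=4
n=21: 1·21 3·7 7·3 21·1  f→[1+1+1+1]=4
n=24: 24·1 12·2 8·3 6·4 4·6 3·8 2·12 1·24  f→[1+1+1+1+1+1+1+1]=8
q^30  k|30↦f(k): 1:1 2:1 3:1 5:1 6:1 10:1 15:1 30:1  a_30=8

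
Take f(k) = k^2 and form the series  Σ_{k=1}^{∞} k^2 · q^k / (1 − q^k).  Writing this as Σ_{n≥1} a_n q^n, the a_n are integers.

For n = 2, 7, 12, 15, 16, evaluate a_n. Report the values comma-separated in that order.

n=2: 1·2 2·1  f→[1+4]=5
[q^7] f(1)=1,f(7)=49 ⇒ 50
d|12:{12,6,4,3,2,1}  Σf=144+36+16+9+4+1=210
q^15  k|15↦f(k): 15:225 5:25 3:9 1:1  a_15=260
[q^16] f(16)=256,f(8)=64,f(4)=16,f(2)=4,f(1)=1 ⇒ 341

5, 50, 210, 260, 341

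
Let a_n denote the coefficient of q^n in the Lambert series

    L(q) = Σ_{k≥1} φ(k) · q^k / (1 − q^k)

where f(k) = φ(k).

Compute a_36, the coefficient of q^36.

[q^36] φ(36)=12,φ(18)=6,φ(12)=4,φ(9)=6,φ(6)=2,φ(4)=2,φ(3)=2,φ(2)=1,φ(1)=1 ⇒ 36

a_36 = 36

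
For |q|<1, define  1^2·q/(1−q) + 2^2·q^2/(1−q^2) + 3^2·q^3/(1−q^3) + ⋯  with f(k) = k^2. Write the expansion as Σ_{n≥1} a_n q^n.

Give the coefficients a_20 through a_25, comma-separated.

d|20:{20,10,5,4,2,1}  Σf=400+100+25+16+4+1=546
n=21: 1·21 3·7 7·3 21·1  f→[1+9+49+441]=500
n=22: 22·1 11·2 2·11 1·22  f→[484+121+4+1]=610
q^23  k|23↦f(k): 23:529 1:1  a_23=530
[q^24] f(1)=1,f(2)=4,f(3)=9,f(4)=16,f(6)=36,f(8)=64,f(12)=144,f(24)=576 ⇒ 850
[q^25] f(1)=1,f(5)=25,f(25)=625 ⇒ 651

546, 500, 610, 530, 850, 651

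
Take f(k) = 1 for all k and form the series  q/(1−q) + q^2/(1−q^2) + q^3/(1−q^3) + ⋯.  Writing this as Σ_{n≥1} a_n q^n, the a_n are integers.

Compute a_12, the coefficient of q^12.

a_12 = 6

d|12:{12,6,4,3,2,1}  Σf=1+1+1+1+1+1=6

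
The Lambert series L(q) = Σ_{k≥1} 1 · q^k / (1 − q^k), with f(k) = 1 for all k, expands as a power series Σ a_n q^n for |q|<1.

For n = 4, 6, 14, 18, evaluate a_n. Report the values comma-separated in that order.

[q^4] f(4)=1,f(2)=1,f(1)=1 ⇒ 3
q^6  k|6↦f(k): 6:1 3:1 2:1 1:1  a_6=4
n=14: 14·1 7·2 2·7 1·14  f→[1+1+1+1]=4
[q^18] f(18)=1,f(9)=1,f(6)=1,f(3)=1,f(2)=1,f(1)=1 ⇒ 6

3, 4, 4, 6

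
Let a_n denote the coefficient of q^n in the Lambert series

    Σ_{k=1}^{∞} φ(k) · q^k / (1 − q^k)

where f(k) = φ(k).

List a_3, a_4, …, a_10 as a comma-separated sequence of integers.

[q^3] φ(1)=1,φ(3)=2 ⇒ 3
q^4  k|4↦φ(k): 1:1 2:1 4:2  a_4=4
q^5  k|5↦φ(k): 1:1 5:4  a_5=5
[q^6] φ(6)=2,φ(3)=2,φ(2)=1,φ(1)=1 ⇒ 6
n=7: 7·1 1·7  φ→[6+1]=7
[q^8] φ(1)=1,φ(2)=1,φ(4)=2,φ(8)=4 ⇒ 8
n=9: 1·9 3·3 9·1  φ→[1+2+6]=9
d|10:{10,5,2,1}  Σφ=4+4+1+1=10

3, 4, 5, 6, 7, 8, 9, 10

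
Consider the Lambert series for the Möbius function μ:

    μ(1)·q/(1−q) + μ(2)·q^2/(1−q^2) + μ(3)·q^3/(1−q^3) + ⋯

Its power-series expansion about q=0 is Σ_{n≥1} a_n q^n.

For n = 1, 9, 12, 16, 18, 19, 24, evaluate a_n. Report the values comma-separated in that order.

1, 0, 0, 0, 0, 0, 0

q^1  k|1↦μ(k): 1:1  a_1=1
q^9  k|9↦μ(k): 9:0 3:-1 1:1  a_9=0
d|12:{1,2,3,4,6,12}  Σμ=1+(-1)+(-1)+0+1+0=0
n=16: 16·1 8·2 4·4 2·8 1·16  μ→[0+0+0+(-1)+1]=0
d|18:{18,9,6,3,2,1}  Σμ=0+0+1+(-1)+(-1)+1=0
n=19: 1·19 19·1  μ→[1+(-1)]=0
d|24:{24,12,8,6,4,3,2,1}  Σμ=0+0+0+1+0+(-1)+(-1)+1=0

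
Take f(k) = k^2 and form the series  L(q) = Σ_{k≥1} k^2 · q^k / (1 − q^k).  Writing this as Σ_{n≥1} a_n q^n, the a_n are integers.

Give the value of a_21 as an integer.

a_21 = 500

q^21  k|21↦f(k): 21:441 7:49 3:9 1:1  a_21=500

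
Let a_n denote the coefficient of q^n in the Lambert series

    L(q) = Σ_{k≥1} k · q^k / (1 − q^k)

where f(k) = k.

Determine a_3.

[q^3] f(3)=3,f(1)=1 ⇒ 4

a_3 = 4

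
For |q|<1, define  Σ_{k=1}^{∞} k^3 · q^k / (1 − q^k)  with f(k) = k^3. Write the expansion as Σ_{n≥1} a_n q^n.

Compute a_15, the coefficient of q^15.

a_15 = 3528

q^15  k|15↦f(k): 1:1 3:27 5:125 15:3375  a_15=3528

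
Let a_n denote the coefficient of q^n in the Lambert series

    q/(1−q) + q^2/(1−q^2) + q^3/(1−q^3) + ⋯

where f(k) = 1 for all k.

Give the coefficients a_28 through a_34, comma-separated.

n=28: 1·28 2·14 4·7 7·4 14·2 28·1  f→[1+1+1+1+1+1]=6
d|29:{29,1}  Σf=1+1=2
d|30:{30,15,10,6,5,3,2,1}  Σf=1+1+1+1+1+1+1+1=8
[q^31] f(31)=1,f(1)=1 ⇒ 2
q^32  k|32↦f(k): 1:1 2:1 4:1 8:1 16:1 32:1  a_32=6
d|33:{1,3,11,33}  Σf=1+1+1+1=4
d|34:{34,17,2,1}  Σf=1+1+1+1=4

6, 2, 8, 2, 6, 4, 4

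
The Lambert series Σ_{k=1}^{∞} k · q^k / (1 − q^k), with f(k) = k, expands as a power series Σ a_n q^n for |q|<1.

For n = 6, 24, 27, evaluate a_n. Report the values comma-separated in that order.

[q^6] f(6)=6,f(3)=3,f(2)=2,f(1)=1 ⇒ 12
n=24: 1·24 2·12 3·8 4·6 6·4 8·3 12·2 24·1  f→[1+2+3+4+6+8+12+24]=60
q^27  k|27↦f(k): 1:1 3:3 9:9 27:27  a_27=40

12, 60, 40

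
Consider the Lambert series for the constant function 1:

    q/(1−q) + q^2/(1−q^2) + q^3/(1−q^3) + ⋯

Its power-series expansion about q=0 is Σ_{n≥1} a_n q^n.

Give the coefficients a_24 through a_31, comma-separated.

8, 3, 4, 4, 6, 2, 8, 2

n=24: 1·24 2·12 3·8 4·6 6·4 8·3 12·2 24·1  f→[1+1+1+1+1+1+1+1]=8
d|25:{25,5,1}  Σf=1+1+1=3
[q^26] f(1)=1,f(2)=1,f(13)=1,f(26)=1 ⇒ 4
q^27  k|27↦f(k): 1:1 3:1 9:1 27:1  a_27=4
[q^28] f(28)=1,f(14)=1,f(7)=1,f(4)=1,f(2)=1,f(1)=1 ⇒ 6
d|29:{29,1}  Σf=1+1=2
q^30  k|30↦f(k): 1:1 2:1 3:1 5:1 6:1 10:1 15:1 30:1  a_30=8
[q^31] f(31)=1,f(1)=1 ⇒ 2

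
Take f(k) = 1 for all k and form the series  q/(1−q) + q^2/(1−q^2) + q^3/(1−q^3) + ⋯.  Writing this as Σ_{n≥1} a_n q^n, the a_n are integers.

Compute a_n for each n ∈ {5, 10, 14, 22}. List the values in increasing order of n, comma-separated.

[q^5] f(1)=1,f(5)=1 ⇒ 2
q^10  k|10↦f(k): 1:1 2:1 5:1 10:1  a_10=4
d|14:{14,7,2,1}  Σf=1+1+1+1=4
q^22  k|22↦f(k): 22:1 11:1 2:1 1:1  a_22=4

2, 4, 4, 4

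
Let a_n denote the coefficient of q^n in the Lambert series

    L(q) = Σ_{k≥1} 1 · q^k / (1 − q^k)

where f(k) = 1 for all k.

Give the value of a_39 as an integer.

a_39 = 4

d|39:{39,13,3,1}  Σf=1+1+1+1=4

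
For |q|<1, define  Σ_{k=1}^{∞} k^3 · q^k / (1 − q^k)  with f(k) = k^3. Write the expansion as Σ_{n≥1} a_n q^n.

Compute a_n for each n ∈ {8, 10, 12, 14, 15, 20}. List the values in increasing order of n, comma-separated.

d|8:{1,2,4,8}  Σf=1+8+64+512=585
d|10:{1,2,5,10}  Σf=1+8+125+1000=1134
[q^12] f(12)=1728,f(6)=216,f(4)=64,f(3)=27,f(2)=8,f(1)=1 ⇒ 2044
q^14  k|14↦f(k): 14:2744 7:343 2:8 1:1  a_14=3096
q^15  k|15↦f(k): 15:3375 5:125 3:27 1:1  a_15=3528
n=20: 1·20 2·10 4·5 5·4 10·2 20·1  f→[1+8+64+125+1000+8000]=9198

585, 1134, 2044, 3096, 3528, 9198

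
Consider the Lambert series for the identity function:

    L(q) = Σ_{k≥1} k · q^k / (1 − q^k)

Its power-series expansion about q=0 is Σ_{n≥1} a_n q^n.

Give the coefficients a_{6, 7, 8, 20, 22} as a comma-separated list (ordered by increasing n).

12, 8, 15, 42, 36

d|6:{6,3,2,1}  Σf=6+3+2+1=12
d|7:{7,1}  Σf=7+1=8
[q^8] f(1)=1,f(2)=2,f(4)=4,f(8)=8 ⇒ 15
d|20:{20,10,5,4,2,1}  Σf=20+10+5+4+2+1=42
d|22:{1,2,11,22}  Σf=1+2+11+22=36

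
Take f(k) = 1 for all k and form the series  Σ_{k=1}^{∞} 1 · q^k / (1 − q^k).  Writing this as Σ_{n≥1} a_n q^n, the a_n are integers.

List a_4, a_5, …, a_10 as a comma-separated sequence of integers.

3, 2, 4, 2, 4, 3, 4

q^4  k|4↦f(k): 1:1 2:1 4:1  a_4=3
n=5: 5·1 1·5  f→[1+1]=2
q^6  k|6↦f(k): 6:1 3:1 2:1 1:1  a_6=4
d|7:{1,7}  Σf=1+1=2
n=8: 1·8 2·4 4·2 8·1  f→[1+1+1+1]=4
q^9  k|9↦f(k): 1:1 3:1 9:1  a_9=3
[q^10] f(10)=1,f(5)=1,f(2)=1,f(1)=1 ⇒ 4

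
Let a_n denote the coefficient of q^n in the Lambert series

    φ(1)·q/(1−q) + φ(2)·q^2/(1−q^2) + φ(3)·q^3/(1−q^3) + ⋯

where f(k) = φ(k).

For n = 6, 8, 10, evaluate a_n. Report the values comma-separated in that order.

n=6: 6·1 3·2 2·3 1·6  φ→[2+2+1+1]=6
d|8:{1,2,4,8}  Σφ=1+1+2+4=8
q^10  k|10↦φ(k): 10:4 5:4 2:1 1:1  a_10=10

6, 8, 10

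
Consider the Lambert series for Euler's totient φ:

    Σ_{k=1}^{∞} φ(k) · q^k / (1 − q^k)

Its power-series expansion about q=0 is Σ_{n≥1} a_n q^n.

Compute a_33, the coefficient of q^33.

d|33:{1,3,11,33}  Σφ=1+2+10+20=33

a_33 = 33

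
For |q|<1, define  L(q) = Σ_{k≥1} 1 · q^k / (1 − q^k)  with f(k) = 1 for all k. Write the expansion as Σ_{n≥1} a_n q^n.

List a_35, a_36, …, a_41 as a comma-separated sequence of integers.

n=35: 1·35 5·7 7·5 35·1  f→[1+1+1+1]=4
[q^36] f(36)=1,f(18)=1,f(12)=1,f(9)=1,f(6)=1,f(4)=1,f(3)=1,f(2)=1,f(1)=1 ⇒ 9
d|37:{37,1}  Σf=1+1=2
q^38  k|38↦f(k): 38:1 19:1 2:1 1:1  a_38=4
[q^39] f(1)=1,f(3)=1,f(13)=1,f(39)=1 ⇒ 4
d|40:{1,2,4,5,8,10,20,40}  Σf=1+1+1+1+1+1+1+1=8
q^41  k|41↦f(k): 1:1 41:1  a_41=2

4, 9, 2, 4, 4, 8, 2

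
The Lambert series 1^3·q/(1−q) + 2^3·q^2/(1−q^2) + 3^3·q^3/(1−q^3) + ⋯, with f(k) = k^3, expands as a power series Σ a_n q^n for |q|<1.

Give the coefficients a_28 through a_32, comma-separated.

[q^28] f(28)=21952,f(14)=2744,f(7)=343,f(4)=64,f(2)=8,f(1)=1 ⇒ 25112
q^29  k|29↦f(k): 1:1 29:24389  a_29=24390
q^30  k|30↦f(k): 1:1 2:8 3:27 5:125 6:216 10:1000 15:3375 30:27000  a_30=31752
d|31:{1,31}  Σf=1+29791=29792
n=32: 1·32 2·16 4·8 8·4 16·2 32·1  f→[1+8+64+512+4096+32768]=37449

25112, 24390, 31752, 29792, 37449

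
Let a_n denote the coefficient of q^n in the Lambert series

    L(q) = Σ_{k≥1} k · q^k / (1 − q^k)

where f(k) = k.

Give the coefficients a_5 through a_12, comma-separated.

6, 12, 8, 15, 13, 18, 12, 28

[q^5] f(5)=5,f(1)=1 ⇒ 6
[q^6] f(1)=1,f(2)=2,f(3)=3,f(6)=6 ⇒ 12
q^7  k|7↦f(k): 1:1 7:7  a_7=8
d|8:{1,2,4,8}  Σf=1+2+4+8=15
[q^9] f(1)=1,f(3)=3,f(9)=9 ⇒ 13
d|10:{1,2,5,10}  Σf=1+2+5+10=18
q^11  k|11↦f(k): 1:1 11:11  a_11=12
[q^12] f(12)=12,f(6)=6,f(4)=4,f(3)=3,f(2)=2,f(1)=1 ⇒ 28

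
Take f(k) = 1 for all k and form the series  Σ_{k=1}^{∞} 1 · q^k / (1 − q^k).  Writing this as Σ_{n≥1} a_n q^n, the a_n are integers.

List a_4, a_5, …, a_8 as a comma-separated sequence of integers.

[q^4] f(4)=1,f(2)=1,f(1)=1 ⇒ 3
q^5  k|5↦f(k): 1:1 5:1  a_5=2
d|6:{6,3,2,1}  Σf=1+1+1+1=4
n=7: 7·1 1·7  f→[1+1]=2
n=8: 1·8 2·4 4·2 8·1  f→[1+1+1+1]=4

3, 2, 4, 2, 4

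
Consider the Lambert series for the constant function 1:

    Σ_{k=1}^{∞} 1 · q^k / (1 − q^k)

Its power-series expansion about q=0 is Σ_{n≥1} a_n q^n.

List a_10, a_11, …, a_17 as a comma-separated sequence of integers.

4, 2, 6, 2, 4, 4, 5, 2

[q^10] f(1)=1,f(2)=1,f(5)=1,f(10)=1 ⇒ 4
q^11  k|11↦f(k): 1:1 11:1  a_11=2
[q^12] f(12)=1,f(6)=1,f(4)=1,f(3)=1,f(2)=1,f(1)=1 ⇒ 6
d|13:{1,13}  Σf=1+1=2
n=14: 1·14 2·7 7·2 14·1  f→[1+1+1+1]=4
q^15  k|15↦f(k): 1:1 3:1 5:1 15:1  a_15=4
[q^16] f(1)=1,f(2)=1,f(4)=1,f(8)=1,f(16)=1 ⇒ 5
[q^17] f(1)=1,f(17)=1 ⇒ 2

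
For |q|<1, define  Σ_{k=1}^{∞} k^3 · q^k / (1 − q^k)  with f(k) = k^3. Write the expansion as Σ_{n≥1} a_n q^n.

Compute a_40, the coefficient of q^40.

d|40:{40,20,10,8,5,4,2,1}  Σf=64000+8000+1000+512+125+64+8+1=73710

a_40 = 73710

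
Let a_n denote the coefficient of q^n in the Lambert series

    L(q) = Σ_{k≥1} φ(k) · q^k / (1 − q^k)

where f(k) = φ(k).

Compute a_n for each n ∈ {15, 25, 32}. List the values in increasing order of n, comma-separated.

[q^15] φ(1)=1,φ(3)=2,φ(5)=4,φ(15)=8 ⇒ 15
d|25:{25,5,1}  Σφ=20+4+1=25
[q^32] φ(32)=16,φ(16)=8,φ(8)=4,φ(4)=2,φ(2)=1,φ(1)=1 ⇒ 32

15, 25, 32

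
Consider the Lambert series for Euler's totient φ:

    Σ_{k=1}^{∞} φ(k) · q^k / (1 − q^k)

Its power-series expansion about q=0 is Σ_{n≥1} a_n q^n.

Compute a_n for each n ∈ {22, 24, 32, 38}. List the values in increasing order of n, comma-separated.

d|22:{22,11,2,1}  Σφ=10+10+1+1=22
q^24  k|24↦φ(k): 24:8 12:4 8:4 6:2 4:2 3:2 2:1 1:1  a_24=24
d|32:{32,16,8,4,2,1}  Σφ=16+8+4+2+1+1=32
q^38  k|38↦φ(k): 38:18 19:18 2:1 1:1  a_38=38

22, 24, 32, 38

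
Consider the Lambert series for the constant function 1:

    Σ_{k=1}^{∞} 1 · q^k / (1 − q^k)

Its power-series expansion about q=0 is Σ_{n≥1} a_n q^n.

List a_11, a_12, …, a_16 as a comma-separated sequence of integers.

2, 6, 2, 4, 4, 5

q^11  k|11↦f(k): 1:1 11:1  a_11=2
[q^12] f(12)=1,f(6)=1,f(4)=1,f(3)=1,f(2)=1,f(1)=1 ⇒ 6
[q^13] f(1)=1,f(13)=1 ⇒ 2
n=14: 14·1 7·2 2·7 1·14  f→[1+1+1+1]=4
n=15: 1·15 3·5 5·3 15·1  f→[1+1+1+1]=4
q^16  k|16↦f(k): 1:1 2:1 4:1 8:1 16:1  a_16=5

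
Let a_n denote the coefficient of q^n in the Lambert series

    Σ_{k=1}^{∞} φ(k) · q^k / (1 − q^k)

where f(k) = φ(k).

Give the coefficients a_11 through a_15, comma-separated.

n=11: 11·1 1·11  φ→[10+1]=11
d|12:{1,2,3,4,6,12}  Σφ=1+1+2+2+2+4=12
d|13:{13,1}  Σφ=12+1=13
[q^14] φ(1)=1,φ(2)=1,φ(7)=6,φ(14)=6 ⇒ 14
[q^15] φ(1)=1,φ(3)=2,φ(5)=4,φ(15)=8 ⇒ 15

11, 12, 13, 14, 15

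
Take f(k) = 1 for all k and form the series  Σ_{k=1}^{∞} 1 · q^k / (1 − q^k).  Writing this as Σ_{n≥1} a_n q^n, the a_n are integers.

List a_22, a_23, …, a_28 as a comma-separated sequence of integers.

4, 2, 8, 3, 4, 4, 6

n=22: 1·22 2·11 11·2 22·1  f→[1+1+1+1]=4
d|23:{23,1}  Σf=1+1=2
n=24: 24·1 12·2 8·3 6·4 4·6 3·8 2·12 1·24  f→[1+1+1+1+1+1+1+1]=8
q^25  k|25↦f(k): 25:1 5:1 1:1  a_25=3
q^26  k|26↦f(k): 26:1 13:1 2:1 1:1  a_26=4
q^27  k|27↦f(k): 27:1 9:1 3:1 1:1  a_27=4
d|28:{28,14,7,4,2,1}  Σf=1+1+1+1+1+1=6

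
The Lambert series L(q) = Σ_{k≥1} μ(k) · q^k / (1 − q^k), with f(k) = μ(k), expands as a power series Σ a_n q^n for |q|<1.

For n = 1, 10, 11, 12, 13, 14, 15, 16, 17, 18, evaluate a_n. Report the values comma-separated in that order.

1, 0, 0, 0, 0, 0, 0, 0, 0, 0

n=1: 1·1  μ→[1]=1
[q^10] μ(1)=1,μ(2)=-1,μ(5)=-1,μ(10)=1 ⇒ 0
q^11  k|11↦μ(k): 1:1 11:-1  a_11=0
q^12  k|12↦μ(k): 12:0 6:1 4:0 3:-1 2:-1 1:1  a_12=0
n=13: 13·1 1·13  μ→[(-1)+1]=0
n=14: 14·1 7·2 2·7 1·14  μ→[1+(-1)+(-1)+1]=0
n=15: 15·1 5·3 3·5 1·15  μ→[1+(-1)+(-1)+1]=0
q^16  k|16↦μ(k): 1:1 2:-1 4:0 8:0 16:0  a_16=0
q^17  k|17↦μ(k): 17:-1 1:1  a_17=0
q^18  k|18↦μ(k): 1:1 2:-1 3:-1 6:1 9:0 18:0  a_18=0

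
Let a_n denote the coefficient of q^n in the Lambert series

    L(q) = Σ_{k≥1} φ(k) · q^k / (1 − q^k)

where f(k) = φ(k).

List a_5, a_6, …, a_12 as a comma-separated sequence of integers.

n=5: 1·5 5·1  φ→[1+4]=5
d|6:{6,3,2,1}  Σφ=2+2+1+1=6
q^7  k|7↦φ(k): 1:1 7:6  a_7=7
d|8:{8,4,2,1}  Σφ=4+2+1+1=8
[q^9] φ(9)=6,φ(3)=2,φ(1)=1 ⇒ 9
[q^10] φ(10)=4,φ(5)=4,φ(2)=1,φ(1)=1 ⇒ 10
n=11: 11·1 1·11  φ→[10+1]=11
q^12  k|12↦φ(k): 1:1 2:1 3:2 4:2 6:2 12:4  a_12=12

5, 6, 7, 8, 9, 10, 11, 12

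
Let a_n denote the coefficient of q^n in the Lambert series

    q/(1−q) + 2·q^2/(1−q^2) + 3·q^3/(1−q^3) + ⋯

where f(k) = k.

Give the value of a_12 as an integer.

a_12 = 28

q^12  k|12↦f(k): 12:12 6:6 4:4 3:3 2:2 1:1  a_12=28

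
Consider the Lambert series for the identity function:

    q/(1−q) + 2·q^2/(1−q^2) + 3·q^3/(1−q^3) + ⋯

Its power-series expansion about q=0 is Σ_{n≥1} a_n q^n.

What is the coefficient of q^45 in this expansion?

a_45 = 78

d|45:{45,15,9,5,3,1}  Σf=45+15+9+5+3+1=78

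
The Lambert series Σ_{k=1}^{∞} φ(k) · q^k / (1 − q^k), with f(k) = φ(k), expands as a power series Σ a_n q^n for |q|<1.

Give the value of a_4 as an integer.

[q^4] φ(4)=2,φ(2)=1,φ(1)=1 ⇒ 4

a_4 = 4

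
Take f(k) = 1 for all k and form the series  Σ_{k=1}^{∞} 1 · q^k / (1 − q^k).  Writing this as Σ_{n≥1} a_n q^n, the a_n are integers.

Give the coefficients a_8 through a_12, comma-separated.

4, 3, 4, 2, 6

n=8: 1·8 2·4 4·2 8·1  f→[1+1+1+1]=4
[q^9] f(1)=1,f(3)=1,f(9)=1 ⇒ 3
[q^10] f(1)=1,f(2)=1,f(5)=1,f(10)=1 ⇒ 4
[q^11] f(11)=1,f(1)=1 ⇒ 2
[q^12] f(1)=1,f(2)=1,f(3)=1,f(4)=1,f(6)=1,f(12)=1 ⇒ 6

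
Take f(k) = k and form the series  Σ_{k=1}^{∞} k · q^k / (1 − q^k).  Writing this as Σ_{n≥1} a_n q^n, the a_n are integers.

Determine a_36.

n=36: 36·1 18·2 12·3 9·4 6·6 4·9 3·12 2·18 1·36  f→[36+18+12+9+6+4+3+2+1]=91

a_36 = 91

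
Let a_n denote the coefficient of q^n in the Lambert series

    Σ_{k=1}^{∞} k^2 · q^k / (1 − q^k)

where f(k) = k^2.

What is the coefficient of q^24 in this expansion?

q^24  k|24↦f(k): 24:576 12:144 8:64 6:36 4:16 3:9 2:4 1:1  a_24=850

a_24 = 850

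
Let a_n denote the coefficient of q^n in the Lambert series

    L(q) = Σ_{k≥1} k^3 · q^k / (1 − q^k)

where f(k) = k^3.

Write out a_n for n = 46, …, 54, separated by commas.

d|46:{1,2,23,46}  Σf=1+8+12167+97336=109512
d|47:{1,47}  Σf=1+103823=103824
[q^48] f(1)=1,f(2)=8,f(3)=27,f(4)=64,f(6)=216,f(8)=512,f(12)=1728,f(16)=4096,f(24)=13824,f(48)=110592 ⇒ 131068
q^49  k|49↦f(k): 49:117649 7:343 1:1  a_49=117993
[q^50] f(50)=125000,f(25)=15625,f(10)=1000,f(5)=125,f(2)=8,f(1)=1 ⇒ 141759
[q^51] f(51)=132651,f(17)=4913,f(3)=27,f(1)=1 ⇒ 137592
[q^52] f(52)=140608,f(26)=17576,f(13)=2197,f(4)=64,f(2)=8,f(1)=1 ⇒ 160454
q^53  k|53↦f(k): 1:1 53:148877  a_53=148878
n=54: 54·1 27·2 18·3 9·6 6·9 3·18 2·27 1·54  f→[157464+19683+5832+729+216+27+8+1]=183960

109512, 103824, 131068, 117993, 141759, 137592, 160454, 148878, 183960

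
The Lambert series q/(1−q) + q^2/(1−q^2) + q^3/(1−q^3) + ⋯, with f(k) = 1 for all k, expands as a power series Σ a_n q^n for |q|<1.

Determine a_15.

a_15 = 4

n=15: 1·15 3·5 5·3 15·1  f→[1+1+1+1]=4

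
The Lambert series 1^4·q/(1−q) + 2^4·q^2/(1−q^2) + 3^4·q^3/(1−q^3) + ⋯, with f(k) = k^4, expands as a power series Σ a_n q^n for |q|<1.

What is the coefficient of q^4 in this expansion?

d|4:{4,2,1}  Σf=256+16+1=273

a_4 = 273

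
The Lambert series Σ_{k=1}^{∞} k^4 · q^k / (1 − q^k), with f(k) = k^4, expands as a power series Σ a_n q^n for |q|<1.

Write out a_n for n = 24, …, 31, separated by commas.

n=24: 1·24 2·12 3·8 4·6 6·4 8·3 12·2 24·1  f→[1+16+81+256+1296+4096+20736+331776]=358258
n=25: 25·1 5·5 1·25  f→[390625+625+1]=391251
n=26: 1·26 2·13 13·2 26·1  f→[1+16+28561+456976]=485554
n=27: 1·27 3·9 9·3 27·1  f→[1+81+6561+531441]=538084
[q^28] f(1)=1,f(2)=16,f(4)=256,f(7)=2401,f(14)=38416,f(28)=614656 ⇒ 655746
q^29  k|29↦f(k): 1:1 29:707281  a_29=707282
n=30: 30·1 15·2 10·3 6·5 5·6 3·10 2·15 1·30  f→[810000+50625+10000+1296+625+81+16+1]=872644
d|31:{31,1}  Σf=923521+1=923522

358258, 391251, 485554, 538084, 655746, 707282, 872644, 923522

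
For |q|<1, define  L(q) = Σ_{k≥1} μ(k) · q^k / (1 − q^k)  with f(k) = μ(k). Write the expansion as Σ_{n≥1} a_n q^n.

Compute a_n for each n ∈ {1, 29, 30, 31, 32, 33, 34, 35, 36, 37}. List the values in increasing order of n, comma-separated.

1, 0, 0, 0, 0, 0, 0, 0, 0, 0

q^1  k|1↦μ(k): 1:1  a_1=1
d|29:{29,1}  Σμ=(-1)+1=0
n=30: 30·1 15·2 10·3 6·5 5·6 3·10 2·15 1·30  μ→[(-1)+1+1+1+(-1)+(-1)+(-1)+1]=0
n=31: 31·1 1·31  μ→[(-1)+1]=0
n=32: 1·32 2·16 4·8 8·4 16·2 32·1  μ→[1+(-1)+0+0+0+0]=0
d|33:{33,11,3,1}  Σμ=1+(-1)+(-1)+1=0
d|34:{1,2,17,34}  Σμ=1+(-1)+(-1)+1=0
d|35:{35,7,5,1}  Σμ=1+(-1)+(-1)+1=0
q^36  k|36↦μ(k): 1:1 2:-1 3:-1 4:0 6:1 9:0 12:0 18:0 36:0  a_36=0
q^37  k|37↦μ(k): 37:-1 1:1  a_37=0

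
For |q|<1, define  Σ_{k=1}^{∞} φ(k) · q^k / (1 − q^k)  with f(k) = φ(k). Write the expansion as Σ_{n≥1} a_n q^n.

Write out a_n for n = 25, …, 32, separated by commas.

[q^25] φ(25)=20,φ(5)=4,φ(1)=1 ⇒ 25
d|26:{26,13,2,1}  Σφ=12+12+1+1=26
q^27  k|27↦φ(k): 1:1 3:2 9:6 27:18  a_27=27
d|28:{1,2,4,7,14,28}  Σφ=1+1+2+6+6+12=28
n=29: 29·1 1·29  φ→[28+1]=29
[q^30] φ(1)=1,φ(2)=1,φ(3)=2,φ(5)=4,φ(6)=2,φ(10)=4,φ(15)=8,φ(30)=8 ⇒ 30
[q^31] φ(31)=30,φ(1)=1 ⇒ 31
n=32: 32·1 16·2 8·4 4·8 2·16 1·32  φ→[16+8+4+2+1+1]=32

25, 26, 27, 28, 29, 30, 31, 32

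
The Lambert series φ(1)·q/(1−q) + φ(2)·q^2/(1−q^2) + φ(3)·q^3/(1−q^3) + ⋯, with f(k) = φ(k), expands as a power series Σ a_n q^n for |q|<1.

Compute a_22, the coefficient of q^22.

[q^22] φ(22)=10,φ(11)=10,φ(2)=1,φ(1)=1 ⇒ 22

a_22 = 22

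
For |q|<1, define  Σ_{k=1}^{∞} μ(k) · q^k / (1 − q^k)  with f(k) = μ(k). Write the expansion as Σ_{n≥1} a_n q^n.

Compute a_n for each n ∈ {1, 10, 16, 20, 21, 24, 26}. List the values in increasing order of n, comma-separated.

1, 0, 0, 0, 0, 0, 0

[q^1] μ(1)=1 ⇒ 1
q^10  k|10↦μ(k): 1:1 2:-1 5:-1 10:1  a_10=0
q^16  k|16↦μ(k): 16:0 8:0 4:0 2:-1 1:1  a_16=0
[q^20] μ(1)=1,μ(2)=-1,μ(4)=0,μ(5)=-1,μ(10)=1,μ(20)=0 ⇒ 0
q^21  k|21↦μ(k): 1:1 3:-1 7:-1 21:1  a_21=0
[q^24] μ(24)=0,μ(12)=0,μ(8)=0,μ(6)=1,μ(4)=0,μ(3)=-1,μ(2)=-1,μ(1)=1 ⇒ 0
[q^26] μ(1)=1,μ(2)=-1,μ(13)=-1,μ(26)=1 ⇒ 0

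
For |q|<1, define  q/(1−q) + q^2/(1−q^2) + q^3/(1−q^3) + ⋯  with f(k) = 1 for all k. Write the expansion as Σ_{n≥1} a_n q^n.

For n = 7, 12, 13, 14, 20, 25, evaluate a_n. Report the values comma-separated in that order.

d|7:{7,1}  Σf=1+1=2
d|12:{1,2,3,4,6,12}  Σf=1+1+1+1+1+1=6
d|13:{1,13}  Σf=1+1=2
[q^14] f(14)=1,f(7)=1,f(2)=1,f(1)=1 ⇒ 4
q^20  k|20↦f(k): 20:1 10:1 5:1 4:1 2:1 1:1  a_20=6
q^25  k|25↦f(k): 25:1 5:1 1:1  a_25=3

2, 6, 2, 4, 6, 3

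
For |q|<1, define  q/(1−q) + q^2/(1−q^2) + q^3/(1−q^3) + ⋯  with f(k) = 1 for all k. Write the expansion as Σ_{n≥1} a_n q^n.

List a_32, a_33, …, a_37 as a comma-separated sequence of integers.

6, 4, 4, 4, 9, 2

d|32:{1,2,4,8,16,32}  Σf=1+1+1+1+1+1=6
[q^33] f(33)=1,f(11)=1,f(3)=1,f(1)=1 ⇒ 4
d|34:{34,17,2,1}  Σf=1+1+1+1=4
[q^35] f(1)=1,f(5)=1,f(7)=1,f(35)=1 ⇒ 4
q^36  k|36↦f(k): 36:1 18:1 12:1 9:1 6:1 4:1 3:1 2:1 1:1  a_36=9
q^37  k|37↦f(k): 1:1 37:1  a_37=2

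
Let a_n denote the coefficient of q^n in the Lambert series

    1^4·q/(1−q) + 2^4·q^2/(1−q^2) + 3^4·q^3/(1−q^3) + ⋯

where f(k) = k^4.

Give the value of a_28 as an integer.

a_28 = 655746

n=28: 1·28 2·14 4·7 7·4 14·2 28·1  f→[1+16+256+2401+38416+614656]=655746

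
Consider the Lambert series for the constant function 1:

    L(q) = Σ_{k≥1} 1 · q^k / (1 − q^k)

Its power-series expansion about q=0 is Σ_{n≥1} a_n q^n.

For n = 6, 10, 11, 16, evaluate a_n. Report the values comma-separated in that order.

d|6:{6,3,2,1}  Σf=1+1+1+1=4
n=10: 10·1 5·2 2·5 1·10  f→[1+1+1+1]=4
d|11:{11,1}  Σf=1+1=2
[q^16] f(16)=1,f(8)=1,f(4)=1,f(2)=1,f(1)=1 ⇒ 5

4, 4, 2, 5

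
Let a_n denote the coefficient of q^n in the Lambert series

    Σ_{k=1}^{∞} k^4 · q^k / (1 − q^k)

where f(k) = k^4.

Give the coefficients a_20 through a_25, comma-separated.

170898, 196964, 248914, 279842, 358258, 391251

d|20:{1,2,4,5,10,20}  Σf=1+16+256+625+10000+160000=170898
q^21  k|21↦f(k): 1:1 3:81 7:2401 21:194481  a_21=196964
d|22:{22,11,2,1}  Σf=234256+14641+16+1=248914
n=23: 23·1 1·23  f→[279841+1]=279842
d|24:{24,12,8,6,4,3,2,1}  Σf=331776+20736+4096+1296+256+81+16+1=358258
n=25: 25·1 5·5 1·25  f→[390625+625+1]=391251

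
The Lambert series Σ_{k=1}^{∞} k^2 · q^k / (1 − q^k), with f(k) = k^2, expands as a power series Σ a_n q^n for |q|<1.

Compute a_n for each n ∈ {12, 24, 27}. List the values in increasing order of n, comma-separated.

n=12: 1·12 2·6 3·4 4·3 6·2 12·1  f→[1+4+9+16+36+144]=210
[q^24] f(1)=1,f(2)=4,f(3)=9,f(4)=16,f(6)=36,f(8)=64,f(12)=144,f(24)=576 ⇒ 850
[q^27] f(27)=729,f(9)=81,f(3)=9,f(1)=1 ⇒ 820

210, 850, 820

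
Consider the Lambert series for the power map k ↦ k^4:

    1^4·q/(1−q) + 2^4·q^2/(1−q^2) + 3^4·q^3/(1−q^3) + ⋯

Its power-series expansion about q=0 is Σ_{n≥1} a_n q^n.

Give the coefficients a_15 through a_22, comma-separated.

51332, 69905, 83522, 112931, 130322, 170898, 196964, 248914

d|15:{1,3,5,15}  Σf=1+81+625+50625=51332
q^16  k|16↦f(k): 16:65536 8:4096 4:256 2:16 1:1  a_16=69905
[q^17] f(17)=83521,f(1)=1 ⇒ 83522
[q^18] f(18)=104976,f(9)=6561,f(6)=1296,f(3)=81,f(2)=16,f(1)=1 ⇒ 112931
[q^19] f(19)=130321,f(1)=1 ⇒ 130322
q^20  k|20↦f(k): 20:160000 10:10000 5:625 4:256 2:16 1:1  a_20=170898
d|21:{1,3,7,21}  Σf=1+81+2401+194481=196964
d|22:{22,11,2,1}  Σf=234256+14641+16+1=248914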